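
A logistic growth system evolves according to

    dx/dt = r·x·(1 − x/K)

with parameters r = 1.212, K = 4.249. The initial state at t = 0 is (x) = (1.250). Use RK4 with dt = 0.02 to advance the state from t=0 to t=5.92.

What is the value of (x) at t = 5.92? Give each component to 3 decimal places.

(x) = (4.241)

t=0.000: state=(1.250)
step 1 (dt=0.02): k1=(1.069), k2=(1.075), k3=(1.075), k4=(1.080); state += dt/6·(k1+2k2+2k3+k4)
t=0.020: state=(1.271)
t=0.040: state=(1.293)
t=0.060: state=(1.315)
continuing one RK4 step at a time; state shown every 10 steps (Δt=0.2):
t=0.200: state=(1.474)
t=0.400: state=(1.715)
t=0.600: state=(1.968)
t=0.800: state=(2.225)
t=1.000: state=(2.479)
t=1.200: state=(2.723)
t=1.400: state=(2.951)
t=1.600: state=(3.159)
t=1.800: state=(3.344)
t=2.000: state=(3.504)
t=2.200: state=(3.642)
t=2.400: state=(3.757)
t=2.600: state=(3.853)
t=2.800: state=(3.932)
t=3.000: state=(3.996)
t=3.200: state=(4.048)
t=3.400: state=(4.090)
t=3.600: state=(4.123)
t=3.800: state=(4.149)
t=4.000: state=(4.171)
t=4.200: state=(4.187)
t=4.400: state=(4.200)
t=4.600: state=(4.211)
t=4.800: state=(4.219)
t=5.000: state=(4.225)
t=5.200: state=(4.230)
t=5.400: state=(4.234)
t=5.600: state=(4.238)
t=5.800: state=(4.240)
t=5.920: state=(4.241)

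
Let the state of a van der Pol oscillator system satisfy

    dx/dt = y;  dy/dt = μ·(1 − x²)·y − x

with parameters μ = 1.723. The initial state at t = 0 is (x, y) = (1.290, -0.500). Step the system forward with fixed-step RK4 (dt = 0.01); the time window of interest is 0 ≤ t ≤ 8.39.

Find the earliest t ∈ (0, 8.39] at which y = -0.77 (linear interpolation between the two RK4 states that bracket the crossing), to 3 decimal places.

t=0.000: state=(1.290, -0.500)
step 1 (dt=0.01): k1=(-0.500, -0.718), k2=(-0.504, -0.717), k3=(-0.504, -0.717), k4=(-0.507, -0.716); state += dt/6·(k1+2k2+2k3+k4)
t=0.010: state=(1.285, -0.507)
t=0.020: state=(1.280, -0.514)
t=0.030: state=(1.275, -0.521)
t=0.350: state=(1.070, -0.765)
next step: t=0.360: state=(1.062, -0.774) — y has crossed -0.77
linear interpolation between t=0.350 (-0.76548) and t=0.360 (-0.77433) → t≈0.355

t = 0.355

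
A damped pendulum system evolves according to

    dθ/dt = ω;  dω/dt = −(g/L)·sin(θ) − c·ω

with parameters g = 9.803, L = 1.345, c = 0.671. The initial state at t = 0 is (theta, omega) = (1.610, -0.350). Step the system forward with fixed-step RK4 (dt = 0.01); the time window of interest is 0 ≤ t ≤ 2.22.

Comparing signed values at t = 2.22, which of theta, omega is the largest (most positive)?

largest component: omega

t=0.000: state=(1.610, -0.350)
step 1 (dt=0.01): k1=(-0.350, -7.048), k2=(-0.385, -7.025), k3=(-0.385, -7.025), k4=(-0.420, -7.002); state += dt/6·(k1+2k2+2k3+k4)
t=0.010: state=(1.606, -0.420)
t=0.020: state=(1.602, -0.490)
t=0.030: state=(1.596, -0.559)
continuing one RK4 step at a time; state shown every 10 steps (Δt=0.1):
t=0.100: state=(1.541, -1.032)
t=0.200: state=(1.405, -1.666)
t=0.300: state=(1.209, -2.238)
t=0.400: state=(0.961, -2.716)
t=0.500: state=(0.671, -3.052)
t=0.600: state=(0.357, -3.198)
t=0.700: state=(0.039, -3.127)
t=0.800: state=(-0.262, -2.843)
t=0.900: state=(-0.524, -2.386)
t=1.000: state=(-0.735, -1.813)
t=1.100: state=(-0.885, -1.183)
t=1.200: state=(-0.971, -0.539)
t=1.300: state=(-0.994, 0.084)
t=1.400: state=(-0.956, 0.664)
t=1.500: state=(-0.863, 1.178)
t=1.600: state=(-0.723, 1.605)
t=1.700: state=(-0.546, 1.919)
t=1.800: state=(-0.344, 2.097)
t=1.900: state=(-0.131, 2.126)
t=2.000: state=(0.077, 2.006)
t=2.100: state=(0.266, 1.754)
t=2.200: state=(0.424, 1.399)
t=2.220: state=(0.451, 1.319)
compare at T: theta=0.451, omega=1.319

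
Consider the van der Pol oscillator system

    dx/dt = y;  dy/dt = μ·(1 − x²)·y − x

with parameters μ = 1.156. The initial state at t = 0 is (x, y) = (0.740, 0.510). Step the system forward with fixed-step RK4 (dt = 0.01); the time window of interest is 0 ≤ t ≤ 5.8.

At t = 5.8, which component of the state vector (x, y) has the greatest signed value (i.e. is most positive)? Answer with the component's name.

largest component: y

t=0.000: state=(0.740, 0.510)
step 1 (dt=0.01): k1=(0.510, -0.473), k2=(0.508, -0.479), k3=(0.508, -0.479), k4=(0.505, -0.485); state += dt/6·(k1+2k2+2k3+k4)
t=0.010: state=(0.745, 0.505)
t=0.020: state=(0.750, 0.500)
t=0.030: state=(0.755, 0.495)
continuing one RK4 step at a time; state shown every 20 steps (Δt=0.2):
t=0.200: state=(0.831, 0.393)
t=0.400: state=(0.895, 0.238)
t=0.600: state=(0.925, 0.062)
t=0.800: state=(0.919, -0.124)
t=1.000: state=(0.875, -0.314)
t=1.200: state=(0.793, -0.510)
t=1.400: state=(0.670, -0.723)
t=1.600: state=(0.501, -0.969)
t=1.800: state=(0.279, -1.265)
t=2.000: state=(-0.008, -1.617)
t=2.200: state=(-0.369, -1.977)
t=2.400: state=(-0.789, -2.178)
t=2.600: state=(-1.212, -1.969)
t=2.800: state=(-1.548, -1.337)
t=3.000: state=(-1.742, -0.622)
t=3.200: state=(-1.810, -0.096)
t=3.400: state=(-1.794, 0.225)
t=3.600: state=(-1.728, 0.418)
t=3.800: state=(-1.631, 0.549)
t=4.000: state=(-1.510, 0.658)
t=4.200: state=(-1.368, 0.770)
t=4.400: state=(-1.201, 0.902)
t=4.600: state=(-1.004, 1.073)
t=4.800: state=(-0.767, 1.309)
t=5.000: state=(-0.475, 1.639)
t=5.200: state=(-0.104, 2.087)
t=5.400: state=(0.364, 2.584)
t=5.600: state=(0.913, 2.817)
t=5.800: state=(1.441, 2.330)
compare at T: x=1.441, y=2.330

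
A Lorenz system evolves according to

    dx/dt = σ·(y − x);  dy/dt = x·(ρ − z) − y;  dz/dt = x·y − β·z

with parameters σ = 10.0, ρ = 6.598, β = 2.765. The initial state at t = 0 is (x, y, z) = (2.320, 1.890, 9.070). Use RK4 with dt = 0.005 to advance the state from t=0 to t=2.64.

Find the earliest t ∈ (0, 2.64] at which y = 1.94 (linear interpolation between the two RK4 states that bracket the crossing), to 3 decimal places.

t = 0.489

t=0.000: state=(2.320, 1.890, 9.070)
step 1 (dt=0.005): k1=(-4.300, -7.625, -20.694), k2=(-4.383, -7.460, -20.615), k3=(-4.377, -7.460, -20.615), k4=(-4.454, -7.297, -20.536); state += dt/6·(k1+2k2+2k3+k4)
t=0.005: state=(2.298, 1.853, 8.967)
t=0.010: state=(2.275, 1.817, 8.865)
t=0.015: state=(2.252, 1.783, 8.763)
continuing one RK4 step at a time; state shown every 20 steps (Δt=0.1):
t=0.100: state=(1.845, 1.411, 7.169)
t=0.200: state=(1.521, 1.311, 5.631)
t=0.300: state=(1.415, 1.406, 4.442)
t=0.400: state=(1.486, 1.632, 3.559)
t=0.485: state=(1.661, 1.924, 3.025)
next step: t=0.490: state=(1.674, 1.945, 2.999) — y has crossed 1.94
linear interpolation between t=0.485 (1.92431) and t=0.490 (1.94453) → t≈0.489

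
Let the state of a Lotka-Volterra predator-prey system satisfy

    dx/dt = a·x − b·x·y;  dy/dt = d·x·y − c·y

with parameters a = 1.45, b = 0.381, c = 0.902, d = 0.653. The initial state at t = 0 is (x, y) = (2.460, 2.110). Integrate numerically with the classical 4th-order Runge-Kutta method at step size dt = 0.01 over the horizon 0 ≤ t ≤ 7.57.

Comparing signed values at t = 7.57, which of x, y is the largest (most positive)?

largest component: y

t=0.000: state=(2.460, 2.110)
step 1 (dt=0.01): k1=(1.589, 1.486), k2=(1.588, 1.502), k3=(1.587, 1.503), k4=(1.585, 1.519); state += dt/6·(k1+2k2+2k3+k4)
t=0.010: state=(2.476, 2.125)
t=0.020: state=(2.492, 2.140)
t=0.030: state=(2.507, 2.156)
continuing one RK4 step at a time; state shown every 25 steps (Δt=0.25):
t=0.250: state=(2.831, 2.596)
t=0.500: state=(3.070, 3.363)
t=0.750: state=(3.049, 4.442)
t=1.000: state=(2.704, 5.693)
t=1.250: state=(2.141, 6.758)
t=1.500: state=(1.568, 7.292)
t=1.750: state=(1.123, 7.234)
t=2.000: state=(0.827, 6.757)
t=2.250: state=(0.644, 6.074)
t=2.500: state=(0.538, 5.334)
t=2.750: state=(0.481, 4.624)
t=3.000: state=(0.459, 3.983)
t=3.250: state=(0.464, 3.426)
t=3.500: state=(0.492, 2.956)
t=3.750: state=(0.544, 2.566)
t=4.000: state=(0.622, 2.252)
t=4.250: state=(0.730, 2.006)
t=4.500: state=(0.874, 1.824)
t=4.750: state=(1.062, 1.704)
t=5.000: state=(1.302, 1.648)
t=5.250: state=(1.599, 1.665)
t=5.500: state=(1.952, 1.775)
t=5.750: state=(2.345, 2.011)
t=6.000: state=(2.732, 2.430)
t=6.250: state=(3.022, 3.109)
t=6.500: state=(3.088, 4.102)
t=6.750: state=(2.834, 5.332)
t=7.000: state=(2.313, 6.494)
t=7.250: state=(1.723, 7.203)
t=7.500: state=(1.235, 7.304)
t=7.570: state=(1.126, 7.237)
compare at T: x=1.126, y=7.237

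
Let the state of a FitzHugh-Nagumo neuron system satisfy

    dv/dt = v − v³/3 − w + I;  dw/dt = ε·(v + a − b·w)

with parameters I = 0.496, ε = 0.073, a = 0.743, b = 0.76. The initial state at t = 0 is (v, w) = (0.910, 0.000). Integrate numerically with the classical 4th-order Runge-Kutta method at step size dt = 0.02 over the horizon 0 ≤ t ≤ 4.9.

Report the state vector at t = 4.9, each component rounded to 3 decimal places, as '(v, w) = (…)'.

(v, w) = (1.629, 0.761)

t=0.000: state=(0.910, 0.000)
step 1 (dt=0.02): k1=(1.155, 0.121), k2=(1.155, 0.121), k3=(1.155, 0.121), k4=(1.156, 0.122); state += dt/6·(k1+2k2+2k3+k4)
t=0.020: state=(0.933, 0.002)
t=0.040: state=(0.956, 0.005)
t=0.060: state=(0.979, 0.007)
continuing one RK4 step at a time; state shown every 10 steps (Δt=0.2):
t=0.200: state=(1.139, 0.026)
t=0.400: state=(1.349, 0.054)
t=0.600: state=(1.523, 0.085)
t=0.800: state=(1.651, 0.118)
t=1.000: state=(1.737, 0.152)
t=1.200: state=(1.788, 0.187)
t=1.400: state=(1.816, 0.222)
t=1.600: state=(1.828, 0.257)
t=1.800: state=(1.830, 0.291)
t=2.000: state=(1.826, 0.326)
t=2.200: state=(1.818, 0.359)
t=2.400: state=(1.807, 0.392)
t=2.600: state=(1.795, 0.425)
t=2.800: state=(1.782, 0.457)
t=3.000: state=(1.769, 0.489)
t=3.200: state=(1.755, 0.520)
t=3.400: state=(1.741, 0.550)
t=3.600: state=(1.726, 0.580)
t=3.800: state=(1.712, 0.609)
t=4.000: state=(1.697, 0.638)
t=4.200: state=(1.682, 0.666)
t=4.400: state=(1.667, 0.694)
t=4.600: state=(1.652, 0.721)
t=4.800: state=(1.637, 0.748)
t=4.900: state=(1.629, 0.761)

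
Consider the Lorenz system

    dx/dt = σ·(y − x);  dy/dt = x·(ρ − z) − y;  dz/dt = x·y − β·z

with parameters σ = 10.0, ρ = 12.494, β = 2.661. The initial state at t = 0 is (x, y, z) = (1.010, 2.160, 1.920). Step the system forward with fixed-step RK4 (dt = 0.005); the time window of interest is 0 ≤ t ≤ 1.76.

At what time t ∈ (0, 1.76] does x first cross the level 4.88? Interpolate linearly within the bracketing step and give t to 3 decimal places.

t=0.000: state=(1.010, 2.160, 1.920)
step 1 (dt=0.005): k1=(11.500, 8.520, -2.928), k2=(11.425, 8.810, -2.824), k3=(11.435, 8.807, -2.824), k4=(11.369, 9.095, -2.719); state += dt/6·(k1+2k2+2k3+k4)
t=0.005: state=(1.067, 2.204, 1.906)
t=0.010: state=(1.124, 2.251, 1.893)
t=0.015: state=(1.180, 2.301, 1.881)
continuing one RK4 step at a time; state shown every 20 steps (Δt=0.1):
t=0.100: state=(2.198, 3.569, 1.880)
t=0.200: state=(3.956, 6.173, 2.764)
t=0.235: state=(4.795, 7.368, 3.510)
next step: t=0.240: state=(4.925, 7.547, 3.643) — x has crossed 4.88
linear interpolation between t=0.235 (4.79477) and t=0.240 (4.92467) → t≈0.238

t = 0.238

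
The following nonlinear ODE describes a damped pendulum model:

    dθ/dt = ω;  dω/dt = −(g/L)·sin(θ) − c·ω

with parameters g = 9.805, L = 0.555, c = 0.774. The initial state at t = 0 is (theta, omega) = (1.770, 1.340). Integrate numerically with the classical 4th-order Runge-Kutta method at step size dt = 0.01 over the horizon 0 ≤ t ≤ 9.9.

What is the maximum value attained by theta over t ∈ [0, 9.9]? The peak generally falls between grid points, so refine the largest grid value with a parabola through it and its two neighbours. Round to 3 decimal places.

max theta = 1.820

t=0.000: state=(1.770, 1.340)
step 1 (dt=0.01): k1=(1.340, -18.354), k2=(1.248, -18.260), k3=(1.249, -18.262), k4=(1.157, -18.168); state += dt/6·(k1+2k2+2k3+k4)
t=0.010: state=(1.782, 1.157)
t=0.020: state=(1.793, 0.977)
t=0.030: state=(1.802, 0.798)
continuing one RK4 step at a time; state shown every 50 steps (Δt=0.5):
t=0.500: state=(0.448, -5.636)
t=1.000: state=(-1.222, 0.529)
t=1.500: state=(0.358, 3.554)
t=2.000: state=(0.581, -2.503)
t=2.500: state=(-0.627, -0.639)
t=3.000: state=(0.073, 2.206)
t=3.500: state=(0.365, -1.220)
t=4.000: state=(-0.333, -0.529)
t=4.500: state=(0.018, 1.257)
t=5.000: state=(0.210, -0.645)
t=5.500: state=(-0.182, -0.329)
t=6.000: state=(0.006, 0.707)
t=6.500: state=(0.119, -0.352)
t=7.000: state=(-0.101, -0.191)
t=7.500: state=(0.002, 0.396)
t=8.000: state=(0.067, -0.195)
t=8.500: state=(-0.056, -0.109)
t=9.000: state=(0.001, 0.222)
t=9.500: state=(0.038, -0.108)
t=9.900: state=(-0.022, -0.117)
largest grid value and its neighbours: theta(0.070)=1.81985, theta(0.080)=1.81997, theta(0.090)=1.81839
parabola through these three points peaks at t≈0.076 with theta≈1.82013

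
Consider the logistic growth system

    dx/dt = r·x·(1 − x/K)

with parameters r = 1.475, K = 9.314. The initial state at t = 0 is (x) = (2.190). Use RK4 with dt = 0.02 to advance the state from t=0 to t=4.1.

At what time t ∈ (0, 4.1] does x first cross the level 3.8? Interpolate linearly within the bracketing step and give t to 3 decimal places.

t=0.000: state=(2.190)
step 1 (dt=0.02): k1=(2.471), k2=(2.490), k3=(2.490), k4=(2.509); state += dt/6·(k1+2k2+2k3+k4)
t=0.020: state=(2.240)
t=0.040: state=(2.290)
t=0.060: state=(2.342)
continuing one RK4 step at a time; state shown every 10 steps (Δt=0.2):
t=0.200: state=(2.722)
t=0.400: state=(3.323)
t=0.540: state=(3.776)
next step: t=0.560: state=(3.842) — x has crossed 3.8
linear interpolation between t=0.540 (3.77578) and t=0.560 (3.84219) → t≈0.547

t = 0.547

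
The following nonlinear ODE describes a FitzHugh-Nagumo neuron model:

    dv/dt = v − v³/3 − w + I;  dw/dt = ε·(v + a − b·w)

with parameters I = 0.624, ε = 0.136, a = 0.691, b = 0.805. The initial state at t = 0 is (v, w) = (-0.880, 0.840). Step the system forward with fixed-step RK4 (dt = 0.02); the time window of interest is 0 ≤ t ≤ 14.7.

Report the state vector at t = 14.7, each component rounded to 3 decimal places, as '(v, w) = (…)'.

(v, w) = (1.804, 0.475)

t=0.000: state=(-0.880, 0.840)
step 1 (dt=0.02): k1=(-0.869, -0.118), k2=(-0.870, -0.119), k3=(-0.870, -0.119), k4=(-0.870, -0.120); state += dt/6·(k1+2k2+2k3+k4)
t=0.020: state=(-0.897, 0.838)
t=0.040: state=(-0.915, 0.835)
t=0.060: state=(-0.932, 0.833)
continuing one RK4 step at a time; state shown every 25 steps (Δt=0.5):
t=0.500: state=(-1.292, 0.769)
t=1.000: state=(-1.560, 0.678)
t=1.500: state=(-1.662, 0.580)
t=2.000: state=(-1.673, 0.484)
t=2.500: state=(-1.646, 0.394)
t=3.000: state=(-1.606, 0.311)
t=3.500: state=(-1.560, 0.236)
t=4.000: state=(-1.512, 0.167)
t=4.500: state=(-1.463, 0.106)
t=5.000: state=(-1.413, 0.051)
t=5.500: state=(-1.362, 0.002)
t=6.000: state=(-1.310, -0.041)
t=6.500: state=(-1.257, -0.078)
t=7.000: state=(-1.203, -0.110)
t=7.500: state=(-1.146, -0.136)
t=8.000: state=(-1.087, -0.157)
t=8.500: state=(-1.024, -0.172)
t=9.000: state=(-0.956, -0.183)
t=9.500: state=(-0.881, -0.188)
t=10.000: state=(-0.796, -0.188)
t=10.500: state=(-0.694, -0.182)
t=11.000: state=(-0.569, -0.168)
t=11.500: state=(-0.403, -0.146)
t=12.000: state=(-0.167, -0.112)
t=12.500: state=(0.188, -0.060)
t=13.000: state=(0.711, 0.018)
t=13.500: state=(1.305, 0.130)
t=14.000: state=(1.684, 0.269)
t=14.500: state=(1.798, 0.417)
t=14.700: state=(1.804, 0.475)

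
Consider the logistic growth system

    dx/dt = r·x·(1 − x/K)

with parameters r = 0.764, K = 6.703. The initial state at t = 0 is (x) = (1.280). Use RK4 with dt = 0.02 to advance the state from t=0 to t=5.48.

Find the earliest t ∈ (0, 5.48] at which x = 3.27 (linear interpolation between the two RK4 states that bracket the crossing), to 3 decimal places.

t = 1.826

t=0.000: state=(1.280)
step 1 (dt=0.02): k1=(0.791), k2=(0.795), k3=(0.795), k4=(0.799); state += dt/6·(k1+2k2+2k3+k4)
t=0.020: state=(1.296)
t=0.040: state=(1.312)
t=0.060: state=(1.328)
continuing one RK4 step at a time; state shown every 10 steps (Δt=0.2):
t=0.200: state=(1.446)
t=0.400: state=(1.627)
t=0.600: state=(1.822)
t=0.800: state=(2.032)
t=1.000: state=(2.254)
t=1.200: state=(2.488)
t=1.400: state=(2.732)
t=1.600: state=(2.982)
t=1.800: state=(3.237)
t=1.820: state=(3.262)
next step: t=1.840: state=(3.288) — x has crossed 3.27
linear interpolation between t=1.820 (3.26219) and t=1.840 (3.28778) → t≈1.826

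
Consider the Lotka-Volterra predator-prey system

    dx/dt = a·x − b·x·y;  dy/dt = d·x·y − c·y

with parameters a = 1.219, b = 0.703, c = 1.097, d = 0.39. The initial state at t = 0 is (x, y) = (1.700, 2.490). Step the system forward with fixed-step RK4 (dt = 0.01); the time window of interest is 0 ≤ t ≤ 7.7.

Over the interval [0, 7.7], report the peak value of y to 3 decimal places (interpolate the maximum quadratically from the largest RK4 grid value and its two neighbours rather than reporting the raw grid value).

t=0.000: state=(1.700, 2.490)
step 1 (dt=0.01): k1=(-0.903, -1.081), k2=(-0.895, -1.083), k3=(-0.895, -1.083), k4=(-0.886, -1.085); state += dt/6·(k1+2k2+2k3+k4)
t=0.010: state=(1.691, 2.479)
t=0.020: state=(1.682, 2.468)
t=0.030: state=(1.674, 2.457)
continuing one RK4 step at a time; state shown every 25 steps (Δt=0.25):
t=0.250: state=(1.525, 2.213)
t=0.500: state=(1.436, 1.942)
t=0.750: state=(1.415, 1.696)
t=1.000: state=(1.453, 1.482)
t=1.250: state=(1.543, 1.303)
t=1.500: state=(1.687, 1.159)
t=1.750: state=(1.885, 1.048)
t=2.000: state=(2.143, 0.969)
t=2.250: state=(2.462, 0.921)
t=2.500: state=(2.845, 0.907)
t=2.750: state=(3.286, 0.929)
t=3.000: state=(3.766, 0.996)
t=3.250: state=(4.246, 1.119)
t=3.500: state=(4.656, 1.314)
t=3.750: state=(4.897, 1.594)
t=4.000: state=(4.867, 1.955)
t=4.250: state=(4.520, 2.354)
t=4.500: state=(3.924, 2.705)
t=4.750: state=(3.240, 2.916)
t=5.000: state=(2.618, 2.946)
t=5.250: state=(2.135, 2.820)
t=5.500: state=(1.798, 2.594)
t=5.750: state=(1.582, 2.323)
t=6.000: state=(1.462, 2.047)
t=6.250: state=(1.416, 1.789)
t=6.500: state=(1.431, 1.562)
t=6.750: state=(1.501, 1.369)
t=7.000: state=(1.624, 1.211)
t=7.250: state=(1.800, 1.088)
t=7.500: state=(2.034, 0.996)
t=7.700: state=(2.265, 0.946)
largest grid value and its neighbours: y(4.910)=2.95571, y(4.920)=2.95574, y(4.930)=2.95550
parabola through these three points peaks at t≈4.916 with y≈2.95576

max y = 2.956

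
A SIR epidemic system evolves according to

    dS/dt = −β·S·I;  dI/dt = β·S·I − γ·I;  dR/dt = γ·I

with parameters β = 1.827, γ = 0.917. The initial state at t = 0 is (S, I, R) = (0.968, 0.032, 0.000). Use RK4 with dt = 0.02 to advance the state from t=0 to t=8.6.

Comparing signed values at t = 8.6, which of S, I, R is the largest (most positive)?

t=0.000: state=(0.968, 0.032, 0.000)
step 1 (dt=0.02): k1=(-0.057, 0.027, 0.029), k2=(-0.057, 0.027, 0.030), k3=(-0.057, 0.027, 0.030), k4=(-0.057, 0.028, 0.030); state += dt/6·(k1+2k2+2k3+k4)
t=0.020: state=(0.967, 0.033, 0.001)
t=0.040: state=(0.966, 0.033, 0.001)
t=0.060: state=(0.965, 0.034, 0.002)
continuing one RK4 step at a time; state shown every 25 steps (Δt=0.5):
t=0.500: state=(0.934, 0.048, 0.018)
t=1.000: state=(0.885, 0.070, 0.045)
t=1.500: state=(0.820, 0.097, 0.083)
t=2.000: state=(0.741, 0.125, 0.134)
t=2.500: state=(0.654, 0.149, 0.197)
t=3.000: state=(0.566, 0.165, 0.270)
t=3.500: state=(0.486, 0.168, 0.346)
t=4.000: state=(0.418, 0.160, 0.422)
t=4.500: state=(0.363, 0.145, 0.492)
t=5.000: state=(0.321, 0.125, 0.554)
t=5.500: state=(0.289, 0.104, 0.607)
t=6.000: state=(0.265, 0.085, 0.650)
t=6.500: state=(0.247, 0.068, 0.685)
t=7.000: state=(0.234, 0.053, 0.713)
t=7.500: state=(0.224, 0.042, 0.734)
t=8.000: state=(0.217, 0.032, 0.751)
t=8.500: state=(0.211, 0.025, 0.764)
t=8.600: state=(0.210, 0.023, 0.766)
compare at T: S=0.210, I=0.023, R=0.766

largest component: R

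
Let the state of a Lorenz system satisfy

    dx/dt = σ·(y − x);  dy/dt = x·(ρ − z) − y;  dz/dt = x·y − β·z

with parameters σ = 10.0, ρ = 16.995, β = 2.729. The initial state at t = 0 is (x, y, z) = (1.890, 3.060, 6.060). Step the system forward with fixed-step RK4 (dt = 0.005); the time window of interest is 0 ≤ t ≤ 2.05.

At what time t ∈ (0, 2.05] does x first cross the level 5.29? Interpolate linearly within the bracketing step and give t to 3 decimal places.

t = 0.170

t=0.000: state=(1.890, 3.060, 6.060)
step 1 (dt=0.005): k1=(11.700, 17.607, -10.754), k2=(11.848, 17.935, -10.507), k3=(11.852, 17.937, -10.506), k4=(12.004, 18.268, -10.255); state += dt/6·(k1+2k2+2k3+k4)
t=0.005: state=(1.949, 3.150, 6.007)
t=0.010: state=(2.010, 3.243, 5.957)
t=0.015: state=(2.073, 3.339, 5.910)
continuing one RK4 step at a time; state shown every 20 steps (Δt=0.1):
t=0.100: state=(3.472, 5.582, 5.621)
t=0.165: state=(5.139, 8.188, 6.477)
next step: t=0.170: state=(5.294, 8.420, 6.605) — x has crossed 5.29
linear interpolation between t=0.165 (5.13935) and t=0.170 (5.29373) → t≈0.170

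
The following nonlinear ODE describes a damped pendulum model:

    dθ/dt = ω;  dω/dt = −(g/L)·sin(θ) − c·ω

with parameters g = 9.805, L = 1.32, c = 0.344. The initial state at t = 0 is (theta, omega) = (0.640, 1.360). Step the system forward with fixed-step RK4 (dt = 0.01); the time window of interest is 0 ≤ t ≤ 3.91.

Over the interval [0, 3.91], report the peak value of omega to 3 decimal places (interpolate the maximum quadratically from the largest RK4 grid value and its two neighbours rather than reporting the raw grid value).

t=0.000: state=(0.640, 1.360)
step 1 (dt=0.01): k1=(1.360, -4.904), k2=(1.335, -4.936), k3=(1.335, -4.935), k4=(1.311, -4.966); state += dt/6·(k1+2k2+2k3+k4)
t=0.010: state=(0.653, 1.311)
t=0.020: state=(0.666, 1.261)
t=0.030: state=(0.679, 1.210)
continuing one RK4 step at a time; state shown every 20 steps (Δt=0.2):
t=0.200: state=(0.808, 0.300)
t=0.400: state=(0.761, -0.751)
t=0.600: state=(0.523, -1.573)
t=0.800: state=(0.161, -1.953)
t=1.000: state=(-0.221, -1.773)
t=1.200: state=(-0.516, -1.123)
t=1.400: state=(-0.654, -0.237)
t=1.600: state=(-0.612, 0.644)
t=1.800: state=(-0.411, 1.315)
t=2.000: state=(-0.112, 1.601)
t=2.200: state=(0.199, 1.425)
t=2.400: state=(0.433, 0.871)
t=2.600: state=(0.535, 0.129)
t=2.800: state=(0.486, -0.595)
t=3.000: state=(0.310, -1.122)
t=3.200: state=(0.060, -1.313)
t=3.400: state=(-0.190, -1.126)
t=3.600: state=(-0.370, -0.642)
t=3.800: state=(-0.438, -0.021)
t=3.910: state=(-0.421, 0.316)
largest grid value and its neighbours: omega(2.010)=1.60309, omega(2.020)=1.60406, omega(2.030)=1.60385
parabola through these three points peaks at t≈2.023 with omega≈1.60412

max omega = 1.604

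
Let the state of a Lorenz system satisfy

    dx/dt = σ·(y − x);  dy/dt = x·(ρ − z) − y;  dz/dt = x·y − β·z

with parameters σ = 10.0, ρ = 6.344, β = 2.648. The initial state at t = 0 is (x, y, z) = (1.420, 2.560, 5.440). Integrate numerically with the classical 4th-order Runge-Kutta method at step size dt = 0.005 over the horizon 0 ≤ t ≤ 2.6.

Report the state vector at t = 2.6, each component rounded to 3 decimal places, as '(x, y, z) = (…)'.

(x, y, z) = (3.672, 3.610, 5.444)

t=0.000: state=(1.420, 2.560, 5.440)
step 1 (dt=0.005): k1=(11.400, -1.276, -10.770), k2=(11.083, -1.208, -10.630), k3=(11.093, -1.210, -10.633), k4=(10.785, -1.142, -10.496); state += dt/6·(k1+2k2+2k3+k4)
t=0.005: state=(1.475, 2.554, 5.387)
t=0.010: state=(1.528, 2.549, 5.335)
t=0.015: state=(1.578, 2.544, 5.284)
continuing one RK4 step at a time; state shown every 20 steps (Δt=0.1):
t=0.100: state=(2.128, 2.561, 4.587)
t=0.200: state=(2.470, 2.769, 4.061)
t=0.300: state=(2.781, 3.115, 3.796)
t=0.400: state=(3.148, 3.545, 3.783)
t=0.500: state=(3.565, 3.993, 4.021)
t=0.600: state=(3.980, 4.368, 4.483)
t=0.700: state=(4.310, 4.569, 5.083)
t=0.800: state=(4.473, 4.533, 5.672)
t=0.900: state=(4.430, 4.289, 6.087)
t=1.000: state=(4.217, 3.947, 6.236)
t=1.100: state=(3.924, 3.626, 6.134)
t=1.200: state=(3.647, 3.401, 5.868)
t=1.300: state=(3.446, 3.293, 5.538)
t=1.400: state=(3.344, 3.291, 5.226)
t=1.500: state=(3.337, 3.374, 4.985)
t=1.600: state=(3.410, 3.514, 4.845)
t=1.700: state=(3.537, 3.683, 4.817)
t=1.800: state=(3.691, 3.847, 4.894)
t=1.900: state=(3.839, 3.973, 5.053)
t=2.000: state=(3.951, 4.037, 5.253)
t=2.100: state=(4.006, 4.028, 5.445)
t=2.200: state=(3.997, 3.959, 5.585)
t=2.300: state=(3.935, 3.854, 5.647)
t=2.400: state=(3.844, 3.746, 5.631)
t=2.500: state=(3.749, 3.660, 5.553)
t=2.600: state=(3.672, 3.610, 5.444)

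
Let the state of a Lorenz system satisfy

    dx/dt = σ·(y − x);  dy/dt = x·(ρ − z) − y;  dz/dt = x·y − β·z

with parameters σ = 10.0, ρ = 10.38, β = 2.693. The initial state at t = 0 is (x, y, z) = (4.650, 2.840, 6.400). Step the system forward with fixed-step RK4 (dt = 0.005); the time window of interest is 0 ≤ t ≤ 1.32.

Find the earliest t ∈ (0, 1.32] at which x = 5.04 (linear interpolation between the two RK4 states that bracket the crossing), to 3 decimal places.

t=0.000: state=(4.650, 2.840, 6.400)
step 1 (dt=0.005): k1=(-18.100, 15.667, -4.029), k2=(-17.256, 15.494, -3.950), k3=(-17.281, 15.502, -3.947), k4=(-16.461, 15.336, -3.868); state += dt/6·(k1+2k2+2k3+k4)
t=0.005: state=(4.564, 2.917, 6.380)
t=0.010: state=(4.485, 2.993, 6.361)
t=0.015: state=(4.414, 3.068, 6.343)
continuing one RK4 step at a time; state shown every 10 steps (Δt=0.05):
t=0.050: state=(4.094, 3.558, 6.241)
t=0.100: state=(4.022, 4.204, 6.188)
t=0.150: state=(4.228, 4.833, 6.279)
t=0.200: state=(4.598, 5.452, 6.551)
t=0.245: state=(5.012, 5.979, 6.970)
next step: t=0.250: state=(5.060, 6.034, 7.027) — x has crossed 5.04
linear interpolation between t=0.245 (5.01161) and t=0.250 (5.06013) → t≈0.248

t = 0.248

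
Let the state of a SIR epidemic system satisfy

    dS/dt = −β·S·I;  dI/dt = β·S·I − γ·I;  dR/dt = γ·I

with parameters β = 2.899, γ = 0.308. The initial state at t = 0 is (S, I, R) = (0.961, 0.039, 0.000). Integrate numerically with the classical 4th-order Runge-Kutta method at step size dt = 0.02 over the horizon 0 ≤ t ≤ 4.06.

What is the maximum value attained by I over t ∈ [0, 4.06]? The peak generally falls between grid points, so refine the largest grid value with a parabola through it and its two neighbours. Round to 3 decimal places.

max I = 0.660

t=0.000: state=(0.961, 0.039, 0.000)
step 1 (dt=0.02): k1=(-0.109, 0.097, 0.012), k2=(-0.111, 0.099, 0.012), k3=(-0.111, 0.099, 0.012), k4=(-0.114, 0.101, 0.013); state += dt/6·(k1+2k2+2k3+k4)
t=0.020: state=(0.959, 0.041, 0.000)
t=0.040: state=(0.956, 0.043, 0.001)
t=0.060: state=(0.954, 0.045, 0.001)
continuing one RK4 step at a time; state shown every 10 steps (Δt=0.2):
t=0.200: state=(0.933, 0.064, 0.003)
t=0.400: state=(0.890, 0.101, 0.008)
t=0.600: state=(0.827, 0.157, 0.016)
t=0.800: state=(0.739, 0.233, 0.028)
t=1.000: state=(0.629, 0.326, 0.045)
t=1.200: state=(0.506, 0.426, 0.068)
t=1.400: state=(0.384, 0.518, 0.097)
t=1.600: state=(0.278, 0.590, 0.132)
t=1.800: state=(0.195, 0.636, 0.169)
t=2.000: state=(0.134, 0.657, 0.209)
t=2.200: state=(0.091, 0.659, 0.250)
t=2.400: state=(0.063, 0.647, 0.290)
t=2.600: state=(0.043, 0.627, 0.330)
t=2.800: state=(0.030, 0.602, 0.367)
t=3.000: state=(0.022, 0.575, 0.404)
t=3.200: state=(0.016, 0.546, 0.438)
t=3.400: state=(0.011, 0.518, 0.471)
t=3.600: state=(0.009, 0.489, 0.502)
t=3.800: state=(0.006, 0.462, 0.531)
t=4.000: state=(0.005, 0.436, 0.559)
t=4.060: state=(0.005, 0.428, 0.567)
largest grid value and its neighbours: I(2.100)=0.65969, I(2.120)=0.65978, I(2.140)=0.65971
parabola through these three points peaks at t≈2.121 with I≈0.65978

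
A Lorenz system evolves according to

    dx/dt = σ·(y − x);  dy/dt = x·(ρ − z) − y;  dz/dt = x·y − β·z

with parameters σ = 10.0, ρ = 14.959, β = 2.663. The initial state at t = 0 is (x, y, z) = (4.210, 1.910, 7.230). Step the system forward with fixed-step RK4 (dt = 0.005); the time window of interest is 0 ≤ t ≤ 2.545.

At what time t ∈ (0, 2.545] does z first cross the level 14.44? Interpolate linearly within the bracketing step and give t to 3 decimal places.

t = 0.356

t=0.000: state=(4.210, 1.910, 7.230)
step 1 (dt=0.005): k1=(-23.000, 30.629, -11.212), k2=(-21.659, 30.224, -10.930), k3=(-21.703, 30.249, -10.929), k4=(-20.402, 29.863, -10.654); state += dt/6·(k1+2k2+2k3+k4)
t=0.005: state=(4.102, 2.061, 7.175)
t=0.010: state=(4.006, 2.209, 7.123)
t=0.015: state=(3.922, 2.353, 7.074)
continuing one RK4 step at a time; state shown every 20 steps (Δt=0.1):
t=0.100: state=(3.765, 4.610, 6.627)
t=0.200: state=(5.361, 7.579, 7.519)
t=0.300: state=(7.893, 10.467, 11.183)
t=0.355: state=(9.129, 10.894, 14.394)
next step: t=0.360: state=(9.214, 10.858, 14.699) — z has crossed 14.44
linear interpolation between t=0.355 (14.39369) and t=0.360 (14.69885) → t≈0.356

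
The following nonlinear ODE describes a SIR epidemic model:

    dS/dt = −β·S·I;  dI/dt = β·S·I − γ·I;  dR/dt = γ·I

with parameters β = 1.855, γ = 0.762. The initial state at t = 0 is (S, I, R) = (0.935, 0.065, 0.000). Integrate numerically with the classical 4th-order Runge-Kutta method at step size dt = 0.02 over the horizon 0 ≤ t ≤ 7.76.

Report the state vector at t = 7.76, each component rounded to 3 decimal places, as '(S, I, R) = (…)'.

(S, I, R) = (0.118, 0.031, 0.851)

t=0.000: state=(0.935, 0.065, 0.000)
step 1 (dt=0.02): k1=(-0.113, 0.063, 0.050), k2=(-0.114, 0.064, 0.050), k3=(-0.114, 0.064, 0.050), k4=(-0.115, 0.064, 0.051); state += dt/6·(k1+2k2+2k3+k4)
t=0.020: state=(0.933, 0.066, 0.001)
t=0.040: state=(0.930, 0.068, 0.002)
t=0.060: state=(0.928, 0.069, 0.003)
continuing one RK4 step at a time; state shown every 25 steps (Δt=0.5):
t=0.500: state=(0.866, 0.103, 0.032)
t=1.000: state=(0.771, 0.150, 0.079)
t=1.500: state=(0.655, 0.199, 0.146)
t=2.000: state=(0.535, 0.236, 0.229)
t=2.500: state=(0.426, 0.251, 0.323)
t=3.000: state=(0.338, 0.244, 0.418)
t=3.500: state=(0.272, 0.221, 0.507)
t=4.000: state=(0.225, 0.190, 0.585)
t=4.500: state=(0.192, 0.157, 0.651)
t=5.000: state=(0.168, 0.127, 0.705)
t=5.500: state=(0.151, 0.100, 0.748)
t=6.000: state=(0.139, 0.078, 0.782)
t=6.500: state=(0.131, 0.061, 0.809)
t=7.000: state=(0.124, 0.047, 0.829)
t=7.500: state=(0.120, 0.036, 0.845)
t=7.760: state=(0.118, 0.031, 0.851)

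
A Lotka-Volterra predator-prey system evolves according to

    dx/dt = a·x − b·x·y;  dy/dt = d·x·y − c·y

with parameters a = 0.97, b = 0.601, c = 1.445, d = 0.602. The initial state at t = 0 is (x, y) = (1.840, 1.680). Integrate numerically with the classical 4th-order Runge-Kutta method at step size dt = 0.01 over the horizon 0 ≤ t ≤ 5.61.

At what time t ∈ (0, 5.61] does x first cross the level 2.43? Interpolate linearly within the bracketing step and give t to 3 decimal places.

t=0.000: state=(1.840, 1.680)
step 1 (dt=0.01): k1=(-0.073, -0.567), k2=(-0.070, -0.566), k3=(-0.070, -0.566), k4=(-0.067, -0.565); state += dt/6·(k1+2k2+2k3+k4)
t=0.010: state=(1.839, 1.674)
t=0.020: state=(1.839, 1.669)
t=0.030: state=(1.838, 1.663)
continuing one RK4 step at a time; state shown every 20 steps (Δt=0.2):
t=0.200: state=(1.838, 1.570)
t=0.400: state=(1.859, 1.469)
t=0.600: state=(1.902, 1.379)
t=0.800: state=(1.966, 1.304)
t=1.000: state=(2.048, 1.243)
t=1.200: state=(2.148, 1.198)
t=1.400: state=(2.262, 1.170)
t=1.600: state=(2.388, 1.160)
t=1.660: state=(2.427, 1.160)
next step: t=1.670: state=(2.434, 1.160) — x has crossed 2.43
linear interpolation between t=1.660 (2.42724) and t=1.670 (2.43387) → t≈1.664

t = 1.664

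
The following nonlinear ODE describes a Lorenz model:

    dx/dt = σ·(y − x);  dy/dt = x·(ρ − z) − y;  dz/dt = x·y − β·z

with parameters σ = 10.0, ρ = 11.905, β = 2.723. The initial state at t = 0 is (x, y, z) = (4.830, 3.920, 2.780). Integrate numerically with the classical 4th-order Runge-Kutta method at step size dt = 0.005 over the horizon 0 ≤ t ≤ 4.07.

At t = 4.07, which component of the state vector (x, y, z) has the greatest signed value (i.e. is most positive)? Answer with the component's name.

t=0.000: state=(4.830, 3.920, 2.780)
step 1 (dt=0.005): k1=(-9.100, 40.154, 11.364), k2=(-7.869, 39.709, 11.680), k3=(-7.911, 39.735, 11.685), k4=(-6.718, 39.314, 12.001); state += dt/6·(k1+2k2+2k3+k4)
t=0.005: state=(4.791, 4.119, 2.838)
t=0.010: state=(4.763, 4.313, 2.900)
t=0.015: state=(4.745, 4.505, 2.965)
continuing one RK4 step at a time; state shown every 40 steps (Δt=0.2):
t=0.200: state=(7.836, 10.059, 8.919)
t=0.400: state=(7.685, 5.091, 16.339)
t=0.600: state=(3.015, 1.738, 11.620)
t=0.800: state=(2.243, 2.503, 7.468)
t=1.000: state=(3.692, 4.892, 5.996)
t=1.200: state=(6.785, 8.335, 9.249)
t=1.400: state=(7.349, 6.095, 14.427)
t=1.600: state=(4.258, 3.116, 12.029)
t=1.800: state=(3.423, 3.626, 8.752)
t=2.000: state=(4.713, 5.723, 7.990)
t=2.200: state=(6.742, 7.413, 10.906)
t=2.400: state=(6.327, 5.370, 13.179)
t=2.600: state=(4.497, 3.921, 11.211)
t=2.800: state=(4.297, 4.624, 9.233)
t=3.000: state=(5.476, 6.202, 9.499)
t=3.200: state=(6.435, 6.475, 11.707)
t=3.400: state=(5.625, 4.980, 12.154)
t=3.600: state=(4.695, 4.516, 10.623)
t=3.800: state=(4.935, 5.303, 9.728)
t=4.000: state=(5.804, 6.179, 10.526)
t=4.070: state=(6.009, 6.208, 11.043)
compare at T: x=6.009, y=6.208, z=11.043

largest component: z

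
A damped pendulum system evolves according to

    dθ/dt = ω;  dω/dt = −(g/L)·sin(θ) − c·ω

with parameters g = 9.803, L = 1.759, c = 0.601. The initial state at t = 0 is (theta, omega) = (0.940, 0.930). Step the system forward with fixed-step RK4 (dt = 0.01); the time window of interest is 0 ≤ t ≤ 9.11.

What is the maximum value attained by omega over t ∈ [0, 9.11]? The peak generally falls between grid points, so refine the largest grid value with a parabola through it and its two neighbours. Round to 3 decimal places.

t=0.000: state=(0.940, 0.930)
step 1 (dt=0.01): k1=(0.930, -5.059), k2=(0.905, -5.060), k3=(0.905, -5.059), k4=(0.879, -5.059); state += dt/6·(k1+2k2+2k3+k4)
t=0.010: state=(0.949, 0.879)
t=0.020: state=(0.958, 0.829)
t=0.030: state=(0.966, 0.778)
continuing one RK4 step at a time; state shown every 50 steps (Δt=0.5):
t=0.500: state=(0.813, -1.289)
t=1.000: state=(-0.062, -1.807)
t=1.500: state=(-0.644, -0.347)
t=2.000: state=(-0.422, 1.074)
t=2.500: state=(0.177, 1.045)
t=3.000: state=(0.435, -0.072)
t=3.500: state=(0.171, -0.825)
t=4.000: state=(-0.205, -0.515)
t=4.500: state=(-0.266, 0.259)
t=5.000: state=(-0.029, 0.560)
t=5.500: state=(0.177, 0.186)
t=6.000: state=(0.141, -0.289)
t=6.500: state=(-0.036, -0.333)
t=7.000: state=(-0.129, -0.010)
t=7.500: state=(-0.060, 0.240)
t=8.000: state=(0.055, 0.169)
t=8.500: state=(0.081, -0.064)
t=9.000: state=(0.014, -0.168)
t=9.110: state=(-0.004, -0.160)
largest grid value and its neighbours: omega(2.230)=1.27012, omega(2.240)=1.27022, omega(2.250)=1.26962
parabola through these three points peaks at t≈2.236 with omega≈1.27027

max omega = 1.270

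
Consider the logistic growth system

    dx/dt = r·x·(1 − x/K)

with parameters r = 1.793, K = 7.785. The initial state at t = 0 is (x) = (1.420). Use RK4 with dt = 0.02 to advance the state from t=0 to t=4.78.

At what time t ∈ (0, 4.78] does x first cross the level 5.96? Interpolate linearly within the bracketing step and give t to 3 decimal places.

t = 1.497

t=0.000: state=(1.420)
step 1 (dt=0.02): k1=(2.082), k2=(2.105), k3=(2.106), k4=(2.129); state += dt/6·(k1+2k2+2k3+k4)
t=0.020: state=(1.462)
t=0.040: state=(1.505)
t=0.060: state=(1.549)
continuing one RK4 step at a time; state shown every 10 steps (Δt=0.2):
t=0.200: state=(1.884)
t=0.400: state=(2.442)
t=0.600: state=(3.079)
t=0.800: state=(3.765)
t=1.000: state=(4.458)
t=1.200: state=(5.117)
t=1.400: state=(5.707)
t=1.480: state=(5.918)
next step: t=1.500: state=(5.968) — x has crossed 5.96
linear interpolation between t=1.480 (5.91774) and t=1.500 (5.96816) → t≈1.497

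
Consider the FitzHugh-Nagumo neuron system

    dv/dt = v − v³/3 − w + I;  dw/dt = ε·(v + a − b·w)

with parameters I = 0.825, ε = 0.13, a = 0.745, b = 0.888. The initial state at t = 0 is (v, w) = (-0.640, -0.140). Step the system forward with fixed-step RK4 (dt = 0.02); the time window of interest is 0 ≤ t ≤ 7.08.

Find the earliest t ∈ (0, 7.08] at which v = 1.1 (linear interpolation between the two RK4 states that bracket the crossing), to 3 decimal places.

t = 1.945

t=0.000: state=(-0.640, -0.140)
step 1 (dt=0.02): k1=(0.412, 0.030), k2=(0.415, 0.030), k3=(0.415, 0.030), k4=(0.417, 0.031); state += dt/6·(k1+2k2+2k3+k4)
t=0.020: state=(-0.632, -0.139)
t=0.040: state=(-0.623, -0.139)
t=0.060: state=(-0.615, -0.138)
continuing one RK4 step at a time; state shown every 25 steps (Δt=0.5):
t=0.500: state=(-0.400, -0.118)
t=1.000: state=(-0.053, -0.080)
t=1.500: state=(0.478, -0.016)
t=1.940: state=(1.093, 0.070)
next step: t=1.960: state=(1.121, 0.075) — v has crossed 1.1
linear interpolation between t=1.940 (1.09305) and t=1.960 (1.12119) → t≈1.945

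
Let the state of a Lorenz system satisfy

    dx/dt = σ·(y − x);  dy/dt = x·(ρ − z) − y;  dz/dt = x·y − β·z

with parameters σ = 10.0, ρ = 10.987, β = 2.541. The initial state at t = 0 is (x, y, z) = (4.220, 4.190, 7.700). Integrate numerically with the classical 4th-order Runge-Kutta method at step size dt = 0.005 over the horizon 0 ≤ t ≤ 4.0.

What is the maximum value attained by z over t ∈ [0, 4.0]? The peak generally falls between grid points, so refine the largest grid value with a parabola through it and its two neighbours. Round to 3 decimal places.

t=0.000: state=(4.220, 4.190, 7.700)
step 1 (dt=0.005): k1=(-0.300, 9.681, -1.884), k2=(-0.050, 9.674, -1.773), k3=(-0.057, 9.675, -1.771), k4=(0.187, 9.669, -1.658); state += dt/6·(k1+2k2+2k3+k4)
t=0.005: state=(4.220, 4.238, 7.691)
t=0.010: state=(4.222, 4.287, 7.683)
t=0.015: state=(4.226, 4.335, 7.677)
continuing one RK4 step at a time; state shown every 40 steps (Δt=0.2):
t=0.200: state=(5.262, 6.016, 8.472)
t=0.400: state=(6.210, 6.198, 10.982)
t=0.600: state=(5.252, 4.532, 11.458)
t=0.800: state=(4.190, 3.948, 9.840)
t=1.000: state=(4.308, 4.627, 8.689)
t=1.200: state=(5.203, 5.681, 9.142)
t=1.400: state=(5.749, 5.729, 10.611)
t=1.600: state=(5.188, 4.764, 10.899)
t=1.800: state=(4.534, 4.376, 9.917)
t=2.000: state=(4.611, 4.820, 9.199)
t=2.200: state=(5.173, 5.456, 9.528)
t=2.400: state=(5.467, 5.438, 10.393)
t=2.600: state=(5.121, 4.869, 10.535)
t=2.800: state=(4.732, 4.639, 9.933)
t=3.000: state=(4.793, 4.930, 9.507)
t=3.200: state=(5.140, 5.305, 9.741)
t=3.400: state=(5.295, 5.266, 10.251)
t=3.600: state=(5.078, 4.928, 10.311)
t=3.800: state=(4.850, 4.798, 9.941)
t=4.000: state=(4.899, 4.987, 9.696)
largest grid value and its neighbours: z(0.520)=11.66848, z(0.525)=11.66976, z(0.530)=11.66892
parabola through these three points peaks at t≈0.526 with z≈11.66977

max z = 11.670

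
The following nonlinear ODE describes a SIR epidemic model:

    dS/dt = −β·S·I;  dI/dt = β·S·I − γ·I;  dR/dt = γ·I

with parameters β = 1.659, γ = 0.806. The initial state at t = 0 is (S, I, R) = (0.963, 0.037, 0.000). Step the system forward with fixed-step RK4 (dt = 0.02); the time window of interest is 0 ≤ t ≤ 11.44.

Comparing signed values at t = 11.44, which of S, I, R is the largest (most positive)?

largest component: R

t=0.000: state=(0.963, 0.037, 0.000)
step 1 (dt=0.02): k1=(-0.059, 0.029, 0.030), k2=(-0.060, 0.029, 0.030), k3=(-0.060, 0.029, 0.030), k4=(-0.060, 0.030, 0.030); state += dt/6·(k1+2k2+2k3+k4)
t=0.020: state=(0.962, 0.038, 0.001)
t=0.040: state=(0.961, 0.038, 0.001)
t=0.060: state=(0.959, 0.039, 0.002)
continuing one RK4 step at a time; state shown every 25 steps (Δt=0.5):
t=0.500: state=(0.928, 0.054, 0.018)
t=1.000: state=(0.879, 0.077, 0.044)
t=1.500: state=(0.816, 0.104, 0.081)
t=2.000: state=(0.740, 0.132, 0.128)
t=2.500: state=(0.656, 0.158, 0.187)
t=3.000: state=(0.571, 0.175, 0.254)
t=3.500: state=(0.492, 0.182, 0.326)
t=4.000: state=(0.424, 0.177, 0.399)
t=4.500: state=(0.367, 0.164, 0.468)
t=5.000: state=(0.323, 0.146, 0.531)
t=5.500: state=(0.288, 0.126, 0.586)
t=6.000: state=(0.262, 0.106, 0.632)
t=6.500: state=(0.242, 0.087, 0.671)
t=7.000: state=(0.227, 0.071, 0.703)
t=7.500: state=(0.215, 0.057, 0.728)
t=8.000: state=(0.206, 0.045, 0.749)
t=8.500: state=(0.199, 0.036, 0.765)
t=9.000: state=(0.194, 0.028, 0.778)
t=9.500: state=(0.190, 0.022, 0.788)
t=10.000: state=(0.187, 0.017, 0.796)
t=10.500: state=(0.185, 0.013, 0.802)
t=11.000: state=(0.183, 0.010, 0.806)
t=11.440: state=(0.182, 0.008, 0.810)
compare at T: S=0.182, I=0.008, R=0.810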